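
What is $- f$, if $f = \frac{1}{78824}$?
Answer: $- \frac{1}{78824} \approx -1.2686 \cdot 10^{-5}$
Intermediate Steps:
$f = \frac{1}{78824} \approx 1.2686 \cdot 10^{-5}$
$- f = \left(-1\right) \frac{1}{78824} = - \frac{1}{78824}$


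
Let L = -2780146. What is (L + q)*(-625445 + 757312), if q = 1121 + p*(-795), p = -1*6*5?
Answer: -363316661725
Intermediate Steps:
p = -30 (p = -6*5 = -30)
q = 24971 (q = 1121 - 30*(-795) = 1121 + 23850 = 24971)
(L + q)*(-625445 + 757312) = (-2780146 + 24971)*(-625445 + 757312) = -2755175*131867 = -363316661725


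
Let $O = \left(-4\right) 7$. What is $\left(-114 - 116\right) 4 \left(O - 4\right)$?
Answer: $29440$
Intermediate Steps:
$O = -28$
$\left(-114 - 116\right) 4 \left(O - 4\right) = \left(-114 - 116\right) 4 \left(-28 - 4\right) = - 230 \cdot 4 \left(-32\right) = \left(-230\right) \left(-128\right) = 29440$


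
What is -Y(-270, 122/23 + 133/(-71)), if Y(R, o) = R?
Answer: 270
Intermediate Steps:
-Y(-270, 122/23 + 133/(-71)) = -1*(-270) = 270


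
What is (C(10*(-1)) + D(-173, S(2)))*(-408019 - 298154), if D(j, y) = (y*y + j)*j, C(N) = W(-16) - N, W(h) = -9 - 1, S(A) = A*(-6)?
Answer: -3542869941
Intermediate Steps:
S(A) = -6*A
W(h) = -10
C(N) = -10 - N
D(j, y) = j*(j + y²) (D(j, y) = (y² + j)*j = (j + y²)*j = j*(j + y²))
(C(10*(-1)) + D(-173, S(2)))*(-408019 - 298154) = ((-10 - 10*(-1)) - 173*(-173 + (-6*2)²))*(-408019 - 298154) = ((-10 - 1*(-10)) - 173*(-173 + (-12)²))*(-706173) = ((-10 + 10) - 173*(-173 + 144))*(-706173) = (0 - 173*(-29))*(-706173) = (0 + 5017)*(-706173) = 5017*(-706173) = -3542869941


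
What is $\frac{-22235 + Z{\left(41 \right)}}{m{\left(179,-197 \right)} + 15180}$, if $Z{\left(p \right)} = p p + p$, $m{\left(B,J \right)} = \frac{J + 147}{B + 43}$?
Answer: $- \frac{2276943}{1684955} \approx -1.3513$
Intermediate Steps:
$m{\left(B,J \right)} = \frac{147 + J}{43 + B}$
$Z{\left(p \right)} = p + p^{2}$ ($Z{\left(p \right)} = p^{2} + p = p + p^{2}$)
$\frac{-22235 + Z{\left(41 \right)}}{m{\left(179,-197 \right)} + 15180} = \frac{-22235 + 41 \left(1 + 41\right)}{\frac{147 - 197}{43 + 179} + 15180} = \frac{-22235 + 41 \cdot 42}{\frac{1}{222} \left(-50\right) + 15180} = \frac{-22235 + 1722}{\frac{1}{222} \left(-50\right) + 15180} = - \frac{20513}{- \frac{25}{111} + 15180} = - \frac{20513}{\frac{1684955}{111}} = \left(-20513\right) \frac{111}{1684955} = - \frac{2276943}{1684955}$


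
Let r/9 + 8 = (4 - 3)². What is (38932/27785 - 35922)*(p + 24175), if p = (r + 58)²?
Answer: -4830580575920/5557 ≈ -8.6928e+8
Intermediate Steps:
r = -63 (r = -72 + 9*(4 - 3)² = -72 + 9*1² = -72 + 9*1 = -72 + 9 = -63)
p = 25 (p = (-63 + 58)² = (-5)² = 25)
(38932/27785 - 35922)*(p + 24175) = (38932/27785 - 35922)*(25 + 24175) = (38932*(1/27785) - 35922)*24200 = (38932/27785 - 35922)*24200 = -998053838/27785*24200 = -4830580575920/5557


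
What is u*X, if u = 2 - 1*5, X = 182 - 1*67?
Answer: -345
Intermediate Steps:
X = 115 (X = 182 - 67 = 115)
u = -3 (u = 2 - 5 = -3)
u*X = -3*115 = -345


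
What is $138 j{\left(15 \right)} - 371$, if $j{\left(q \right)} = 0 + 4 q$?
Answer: $7909$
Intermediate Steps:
$j{\left(q \right)} = 4 q$
$138 j{\left(15 \right)} - 371 = 138 \cdot 4 \cdot 15 - 371 = 138 \cdot 60 - 371 = 8280 - 371 = 7909$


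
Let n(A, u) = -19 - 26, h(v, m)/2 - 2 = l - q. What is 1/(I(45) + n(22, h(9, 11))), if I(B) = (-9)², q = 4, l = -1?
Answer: 1/36 ≈ 0.027778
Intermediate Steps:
h(v, m) = -6 (h(v, m) = 4 + 2*(-1 - 1*4) = 4 + 2*(-1 - 4) = 4 + 2*(-5) = 4 - 10 = -6)
n(A, u) = -45
I(B) = 81
1/(I(45) + n(22, h(9, 11))) = 1/(81 - 45) = 1/36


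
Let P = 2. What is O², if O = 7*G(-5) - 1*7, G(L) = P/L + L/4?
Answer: 137641/400 ≈ 344.10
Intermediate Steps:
G(L) = 2/L + L/4
O = -371/20 (O = 7*(2/(-5) + (¼)*(-5)) - 1*7 = 7*(2*(-⅕) - 5/4) - 7 = 7*(-⅖ - 5/4) - 7 = 7*(-33/20) - 7 = -231/20 - 7 = -371/20 ≈ -18.550)
O² = (-371/20)² = 137641/400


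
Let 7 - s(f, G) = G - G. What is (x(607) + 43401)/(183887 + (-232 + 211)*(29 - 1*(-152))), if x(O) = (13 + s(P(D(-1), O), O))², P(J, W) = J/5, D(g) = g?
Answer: 43801/180086 ≈ 0.24322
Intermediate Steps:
P(J, W) = J/5 (P(J, W) = J*(⅕) = J/5)
s(f, G) = 7 (s(f, G) = 7 - (G - G) = 7 - 1*0 = 7 + 0 = 7)
x(O) = 400 (x(O) = (13 + 7)² = 20² = 400)
(x(607) + 43401)/(183887 + (-232 + 211)*(29 - 1*(-152))) = (400 + 43401)/(183887 + (-232 + 211)*(29 - 1*(-152))) = 43801/(183887 - 21*(29 + 152)) = 43801/(183887 - 21*181) = 43801/(183887 - 3801) = 43801/180086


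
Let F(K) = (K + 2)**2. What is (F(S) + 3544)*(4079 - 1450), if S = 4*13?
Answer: 16983340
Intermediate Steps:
S = 52
F(K) = (2 + K)**2
(F(S) + 3544)*(4079 - 1450) = ((2 + 52)**2 + 3544)*(4079 - 1450) = (54**2 + 3544)*2629 = (2916 + 3544)*2629 = 6460*2629 = 16983340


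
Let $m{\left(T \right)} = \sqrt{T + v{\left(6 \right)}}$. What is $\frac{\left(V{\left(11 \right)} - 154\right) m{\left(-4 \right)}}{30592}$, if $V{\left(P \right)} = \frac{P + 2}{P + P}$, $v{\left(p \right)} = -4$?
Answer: $- \frac{3375 i \sqrt{2}}{336512} \approx - 0.014184 i$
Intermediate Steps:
$V{\left(P \right)} = \frac{2 + P}{2 P}$
$m{\left(T \right)} = \sqrt{-4 + T}$ ($m{\left(T \right)} = \sqrt{T - 4} = \sqrt{-4 + T}$)
$\frac{\left(V{\left(11 \right)} - 154\right) m{\left(-4 \right)}}{30592} = \frac{\left(\frac{2 + 11}{2 \cdot 11} - 154\right) \sqrt{-4 - 4}}{30592} = \left(\frac{1}{2} \cdot \frac{1}{11} \cdot 13 - 154\right) \sqrt{-8} \cdot \frac{1}{30592} = \left(\frac{13}{22} - 154\right) 2 i \sqrt{2} \cdot \frac{1}{30592} = - \frac{3375 \cdot 2 i \sqrt{2}}{22} \cdot \frac{1}{30592} = - \frac{3375 i \sqrt{2}}{11} \cdot \frac{1}{30592} = - \frac{3375 i \sqrt{2}}{336512}$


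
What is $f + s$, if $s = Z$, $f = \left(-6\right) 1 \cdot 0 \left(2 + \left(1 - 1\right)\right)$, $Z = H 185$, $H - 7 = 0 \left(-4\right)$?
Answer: $1295$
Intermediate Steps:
$H = 7$ ($H = 7 + 0 \left(-4\right) = 7 + 0 = 7$)
$Z = 1295$ ($Z = 7 \cdot 185 = 1295$)
$f = 0$ ($f = - 6 \cdot 0 \left(2 + 0\right) = - 6 \cdot 0 \cdot 2 = \left(-6\right) 0 = 0$)
$s = 1295$
$f + s = 0 + 1295 = 1295$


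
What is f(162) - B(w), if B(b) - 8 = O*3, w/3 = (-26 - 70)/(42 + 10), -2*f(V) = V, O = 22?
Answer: -155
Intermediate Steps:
f(V) = -V/2
w = -72/13 (w = 3*((-26 - 70)/(42 + 10)) = 3*(-96/52) = 3*(-96*1/52) = 3*(-24/13) = -72/13 ≈ -5.5385)
B(b) = 74 (B(b) = 8 + 22*3 = 8 + 66 = 74)
f(162) - B(w) = -½*162 - 1*74 = -81 - 74 = -155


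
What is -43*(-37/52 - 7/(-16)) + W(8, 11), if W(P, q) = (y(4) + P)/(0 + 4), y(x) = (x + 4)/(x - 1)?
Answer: 9017/624 ≈ 14.450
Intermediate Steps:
y(x) = (4 + x)/(-1 + x)
W(P, q) = ⅔ + P/4 (W(P, q) = ((4 + 4)/(-1 + 4) + P)/(0 + 4) = (8/3 + P)/4 = ((⅓)*8 + P)*(¼) = (8/3 + P)*(¼) = ⅔ + P/4)
-43*(-37/52 - 7/(-16)) + W(8, 11) = -43*(-37/52 - 7/(-16)) + (⅔ + (¼)*8) = -43*(-37*1/52 - 7*(-1/16)) + (⅔ + 2) = -43*(-37/52 + 7/16) + 8/3 = -43*(-57/208) + 8/3 = 2451/208 + 8/3 = 9017/624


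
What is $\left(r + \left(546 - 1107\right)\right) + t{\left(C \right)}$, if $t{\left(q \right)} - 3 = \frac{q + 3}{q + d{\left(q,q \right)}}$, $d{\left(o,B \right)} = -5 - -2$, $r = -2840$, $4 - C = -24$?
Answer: $- \frac{84919}{25} \approx -3396.8$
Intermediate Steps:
$C = 28$ ($C = 4 - -24 = 4 + 24 = 28$)
$d{\left(o,B \right)} = -3$ ($d{\left(o,B \right)} = -5 + 2 = -3$)
$t{\left(q \right)} = 3 + \frac{3 + q}{-3 + q}$ ($t{\left(q \right)} = 3 + \frac{q + 3}{q - 3} = 3 + \frac{3 + q}{-3 + q}$)
$\left(r + \left(546 - 1107\right)\right) + t{\left(C \right)} = \left(-2840 + \left(546 - 1107\right)\right) + \frac{2 \left(-3 + 2 \cdot 28\right)}{-3 + 28} = \left(-2840 - 561\right) + \frac{2 \left(-3 + 56\right)}{25} = -3401 + 2 \cdot \frac{1}{25} \cdot 53 = -3401 + \frac{106}{25} = - \frac{84919}{25}$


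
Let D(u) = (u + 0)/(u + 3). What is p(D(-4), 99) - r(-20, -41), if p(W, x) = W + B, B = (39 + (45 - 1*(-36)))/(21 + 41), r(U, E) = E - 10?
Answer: 1765/31 ≈ 56.935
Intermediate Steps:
r(U, E) = -10 + E
D(u) = u/(3 + u)
B = 60/31 (B = (39 + (45 + 36))/62 = (39 + 81)*(1/62) = 120*(1/62) = 60/31 ≈ 1.9355)
p(W, x) = 60/31 + W (p(W, x) = W + 60/31 = 60/31 + W)
p(D(-4), 99) - r(-20, -41) = (60/31 - 4/(3 - 4)) - (-10 - 41) = (60/31 - 4/(-1)) - 1*(-51) = (60/31 - 4*(-1)) + 51 = (60/31 + 4) + 51 = 184/31 + 51 = 1765/31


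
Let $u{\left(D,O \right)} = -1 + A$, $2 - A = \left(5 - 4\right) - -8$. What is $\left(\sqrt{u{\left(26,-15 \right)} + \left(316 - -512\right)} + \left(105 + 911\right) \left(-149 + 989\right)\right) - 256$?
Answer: $853184 + 2 \sqrt{205} \approx 8.5321 \cdot 10^{5}$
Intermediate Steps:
$A = -7$ ($A = 2 - \left(\left(5 - 4\right) - -8\right) = 2 - \left(\left(5 - 4\right) + 8\right) = 2 - \left(1 + 8\right) = 2 - 9 = -7$)
$u{\left(D,O \right)} = -8$ ($u{\left(D,O \right)} = -1 - 7 = -8$)
$\left(\sqrt{u{\left(26,-15 \right)} + \left(316 - -512\right)} + \left(105 + 911\right) \left(-149 + 989\right)\right) - 256 = \left(\sqrt{-8 + \left(316 - -512\right)} + \left(105 + 911\right) \left(-149 + 989\right)\right) - 256 = \left(\sqrt{-8 + \left(316 + 512\right)} + 1016 \cdot 840\right) - 256 = \left(\sqrt{-8 + 828} + 853440\right) - 256 = \left(\sqrt{820} + 853440\right) - 256 = \left(2 \sqrt{205} + 853440\right) - 256 = \left(853440 + 2 \sqrt{205}\right) - 256 = 853184 + 2 \sqrt{205}$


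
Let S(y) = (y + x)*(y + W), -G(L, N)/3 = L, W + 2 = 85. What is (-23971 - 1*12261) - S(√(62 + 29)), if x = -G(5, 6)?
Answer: -37568 - 98*√91 ≈ -38503.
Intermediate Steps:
W = 83 (W = -2 + 85 = 83)
G(L, N) = -3*L
x = 15 (x = -(-3)*5 = -1*(-15) = 15)
S(y) = (15 + y)*(83 + y) (S(y) = (y + 15)*(y + 83) = (15 + y)*(83 + y))
(-23971 - 1*12261) - S(√(62 + 29)) = (-23971 - 1*12261) - (1245 + (√(62 + 29))² + 98*√(62 + 29)) = (-23971 - 12261) - (1245 + (√91)² + 98*√91) = -36232 - (1245 + 91 + 98*√91) = -36232 - (1336 + 98*√91) = -36232 + (-1336 - 98*√91) = -37568 - 98*√91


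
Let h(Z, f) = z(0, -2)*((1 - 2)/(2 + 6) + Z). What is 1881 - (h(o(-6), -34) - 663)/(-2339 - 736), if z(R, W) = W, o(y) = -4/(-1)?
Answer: 23133617/12300 ≈ 1880.8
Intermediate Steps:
o(y) = 4 (o(y) = -4*(-1) = 4)
h(Z, f) = ¼ - 2*Z (h(Z, f) = -2*((1 - 2)/(2 + 6) + Z) = -2*(-1/8 + Z) = -2*(-1*⅛ + Z) = -2*(-⅛ + Z) = ¼ - 2*Z)
1881 - (h(o(-6), -34) - 663)/(-2339 - 736) = 1881 - ((¼ - 2*4) - 663)/(-2339 - 736) = 1881 - ((¼ - 8) - 663)/(-3075) = 1881 - (-31/4 - 663)*(-1)/3075 = 1881 - (-2683)*(-1)/(4*3075) = 1881 - 1*2683/12300 = 1881 - 2683/12300 = 23133617/12300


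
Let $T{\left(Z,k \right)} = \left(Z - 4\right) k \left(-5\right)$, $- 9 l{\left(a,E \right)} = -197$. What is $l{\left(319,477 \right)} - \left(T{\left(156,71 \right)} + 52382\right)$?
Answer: $\frac{14399}{9} \approx 1599.9$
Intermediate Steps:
$l{\left(a,E \right)} = \frac{197}{9}$ ($l{\left(a,E \right)} = \left(- \frac{1}{9}\right) \left(-197\right) = \frac{197}{9}$)
$T{\left(Z,k \right)} = - 5 k \left(-4 + Z\right)$ ($T{\left(Z,k \right)} = \left(-4 + Z\right) k \left(-5\right) = k \left(-4 + Z\right) \left(-5\right) = - 5 k \left(-4 + Z\right)$)
$l{\left(319,477 \right)} - \left(T{\left(156,71 \right)} + 52382\right) = \frac{197}{9} - \left(5 \cdot 71 \left(4 - 156\right) + 52382\right) = \frac{197}{9} - \left(5 \cdot 71 \left(-152\right) + 52382\right) = \frac{197}{9} - \left(-53960 + 52382\right) = \frac{197}{9} - -1578 = \frac{197}{9} + 1578 = \frac{14399}{9}$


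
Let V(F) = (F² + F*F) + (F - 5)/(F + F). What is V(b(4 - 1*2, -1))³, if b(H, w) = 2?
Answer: 24389/64 ≈ 381.08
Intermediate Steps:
V(F) = 2*F² + (-5 + F)/(2*F) (V(F) = (F² + F²) + (-5 + F)/((2*F)) = 2*F² + (-5 + F)*(1/(2*F)) = 2*F² + (-5 + F)/(2*F))
V(b(4 - 1*2, -1))³ = ((½)*(-5 + 2 + 4*2³)/2)³ = ((½)*(½)*(-5 + 2 + 4*8))³ = ((½)*(½)*(-5 + 2 + 32))³ = ((½)*(½)*29)³ = (29/4)³ = 24389/64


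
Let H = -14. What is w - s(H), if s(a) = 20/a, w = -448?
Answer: -3126/7 ≈ -446.57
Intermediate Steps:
w - s(H) = -448 - 20/(-14) = -448 - 20*(-1)/14 = -448 - 1*(-10/7) = -448 + 10/7 = -3126/7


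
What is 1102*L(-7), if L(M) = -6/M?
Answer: 6612/7 ≈ 944.57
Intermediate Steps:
1102*L(-7) = 1102*(-6/(-7)) = 1102*(-6*(-⅐)) = 1102*(6/7) = 6612/7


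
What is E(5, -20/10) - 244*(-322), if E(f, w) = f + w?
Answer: 78571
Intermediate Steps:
E(5, -20/10) - 244*(-322) = (5 - 20/10) - 244*(-322) = (5 - 20*⅒) + 78568 = (5 - 2) + 78568 = 3 + 78568 = 78571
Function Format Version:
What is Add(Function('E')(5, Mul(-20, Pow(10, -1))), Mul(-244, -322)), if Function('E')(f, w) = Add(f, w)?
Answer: 78571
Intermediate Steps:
Add(Function('E')(5, Mul(-20, Pow(10, -1))), Mul(-244, -322)) = Add(Add(5, Mul(-20, Pow(10, -1))), Mul(-244, -322)) = Add(Add(5, Mul(-20, Rational(1, 10))), 78568) = Add(Add(5, -2), 78568) = Add(3, 78568) = 78571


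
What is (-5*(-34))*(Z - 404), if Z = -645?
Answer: -178330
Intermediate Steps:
(-5*(-34))*(Z - 404) = (-5*(-34))*(-645 - 404) = 170*(-1049) = -178330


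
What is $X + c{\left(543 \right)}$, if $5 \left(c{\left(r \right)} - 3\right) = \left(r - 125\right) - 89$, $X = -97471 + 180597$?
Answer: $\frac{415974}{5} \approx 83195.0$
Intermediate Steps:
$X = 83126$
$c{\left(r \right)} = - \frac{199}{5} + \frac{r}{5}$ ($c{\left(r \right)} = 3 + \frac{\left(r - 125\right) - 89}{5} = 3 + \frac{\left(-125 + r\right) - 89}{5} = 3 + \frac{-214 + r}{5} = 3 + \left(- \frac{214}{5} + \frac{r}{5}\right) = - \frac{199}{5} + \frac{r}{5}$)
$X + c{\left(543 \right)} = 83126 + \left(- \frac{199}{5} + \frac{1}{5} \cdot 543\right) = 83126 + \left(- \frac{199}{5} + \frac{543}{5}\right) = 83126 + \frac{344}{5} = \frac{415974}{5}$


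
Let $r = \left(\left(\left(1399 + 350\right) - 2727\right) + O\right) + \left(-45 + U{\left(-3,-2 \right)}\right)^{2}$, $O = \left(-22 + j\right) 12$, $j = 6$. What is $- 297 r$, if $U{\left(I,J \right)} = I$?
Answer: $-336798$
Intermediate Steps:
$O = -192$ ($O = \left(-22 + 6\right) 12 = \left(-16\right) 12 = -192$)
$r = 1134$ ($r = \left(\left(\left(1399 + 350\right) - 2727\right) - 192\right) + \left(-45 - 3\right)^{2} = \left(\left(1749 - 2727\right) - 192\right) + \left(-48\right)^{2} = \left(-978 - 192\right) + 2304 = -1170 + 2304 = 1134$)
$- 297 r = \left(-297\right) 1134 = -336798$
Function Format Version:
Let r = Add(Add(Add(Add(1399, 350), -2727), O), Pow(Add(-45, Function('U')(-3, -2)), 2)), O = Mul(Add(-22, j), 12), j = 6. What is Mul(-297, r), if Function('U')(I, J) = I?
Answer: -336798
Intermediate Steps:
O = -192 (O = Mul(Add(-22, 6), 12) = Mul(-16, 12) = -192)
r = 1134 (r = Add(Add(Add(Add(1399, 350), -2727), -192), Pow(Add(-45, -3), 2)) = Add(Add(Add(1749, -2727), -192), Pow(-48, 2)) = Add(Add(-978, -192), 2304) = Add(-1170, 2304) = 1134)
Mul(-297, r) = Mul(-297, 1134) = -336798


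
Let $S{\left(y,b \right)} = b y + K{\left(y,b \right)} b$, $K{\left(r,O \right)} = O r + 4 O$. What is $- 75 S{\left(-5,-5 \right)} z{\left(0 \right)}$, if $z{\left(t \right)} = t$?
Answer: $0$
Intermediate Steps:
$K{\left(r,O \right)} = 4 O + O r$
$S{\left(y,b \right)} = b y + b^{2} \left(4 + y\right)$ ($S{\left(y,b \right)} = b y + b \left(4 + y\right) b = b y + b^{2} \left(4 + y\right)$)
$- 75 S{\left(-5,-5 \right)} z{\left(0 \right)} = - 75 \left(- 5 \left(-5 - 5 \left(4 - 5\right)\right)\right) 0 = - 75 \left(- 5 \left(-5 - -5\right)\right) 0 = - 75 \left(- 5 \left(-5 + 5\right)\right) 0 = - 75 \left(\left(-5\right) 0\right) 0 = \left(-75\right) 0 \cdot 0 = 0 \cdot 0 = 0$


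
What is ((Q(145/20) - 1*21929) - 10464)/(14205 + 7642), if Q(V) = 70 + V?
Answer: -129263/87388 ≈ -1.4792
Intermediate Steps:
((Q(145/20) - 1*21929) - 10464)/(14205 + 7642) = (((70 + 145/20) - 1*21929) - 10464)/(14205 + 7642) = (((70 + 145*(1/20)) - 21929) - 10464)/21847 = (((70 + 29/4) - 21929) - 10464)*(1/21847) = ((309/4 - 21929) - 10464)*(1/21847) = (-87407/4 - 10464)*(1/21847) = -129263/4*1/21847 = -129263/87388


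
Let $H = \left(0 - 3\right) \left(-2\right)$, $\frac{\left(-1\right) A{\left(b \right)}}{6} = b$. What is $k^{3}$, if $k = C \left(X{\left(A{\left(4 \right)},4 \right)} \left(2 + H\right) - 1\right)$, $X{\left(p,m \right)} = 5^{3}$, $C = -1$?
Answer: $-997002999$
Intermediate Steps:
$A{\left(b \right)} = - 6 b$
$X{\left(p,m \right)} = 125$
$H = 6$ ($H = \left(-3\right) \left(-2\right) = 6$)
$k = -999$ ($k = - (125 \left(2 + 6\right) - 1) = - (125 \cdot 8 - 1) = - (1000 - 1) = \left(-1\right) 999 = -999$)
$k^{3} = \left(-999\right)^{3} = -997002999$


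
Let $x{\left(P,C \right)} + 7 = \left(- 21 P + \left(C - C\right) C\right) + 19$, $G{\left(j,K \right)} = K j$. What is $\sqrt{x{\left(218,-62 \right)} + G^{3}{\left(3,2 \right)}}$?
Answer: $5 i \sqrt{174} \approx 65.955 i$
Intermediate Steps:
$x{\left(P,C \right)} = 12 - 21 P$ ($x{\left(P,C \right)} = -7 + \left(\left(- 21 P + \left(C - C\right) C\right) + 19\right) = -7 + \left(\left(- 21 P + 0 C\right) + 19\right) = -7 + \left(\left(- 21 P + 0\right) + 19\right) = -7 - \left(-19 + 21 P\right) = 12 - 21 P$)
$\sqrt{x{\left(218,-62 \right)} + G^{3}{\left(3,2 \right)}} = \sqrt{\left(12 - 4578\right) + \left(2 \cdot 3\right)^{3}} = \sqrt{\left(12 - 4578\right) + 6^{3}} = \sqrt{-4566 + 216} = \sqrt{-4350} = 5 i \sqrt{174}$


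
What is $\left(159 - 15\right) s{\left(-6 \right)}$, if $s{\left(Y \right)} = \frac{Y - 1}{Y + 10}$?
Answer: $-252$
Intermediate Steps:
$s{\left(Y \right)} = \frac{-1 + Y}{10 + Y}$
$\left(159 - 15\right) s{\left(-6 \right)} = \left(159 - 15\right) \frac{-1 - 6}{10 - 6} = 144 \cdot \frac{1}{4} \left(-7\right) = 144 \left(- \frac{7}{4}\right) = -252$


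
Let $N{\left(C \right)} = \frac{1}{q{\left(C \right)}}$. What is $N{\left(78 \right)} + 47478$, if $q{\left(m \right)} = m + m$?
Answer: $\frac{7406569}{156} \approx 47478.0$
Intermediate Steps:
$q{\left(m \right)} = 2 m$
$N{\left(C \right)} = \frac{1}{2 C}$
$N{\left(78 \right)} + 47478 = \frac{1}{2 \cdot 78} + 47478 = \frac{1}{2} \cdot \frac{1}{78} + 47478 = \frac{1}{156} + 47478 = \frac{7406569}{156}$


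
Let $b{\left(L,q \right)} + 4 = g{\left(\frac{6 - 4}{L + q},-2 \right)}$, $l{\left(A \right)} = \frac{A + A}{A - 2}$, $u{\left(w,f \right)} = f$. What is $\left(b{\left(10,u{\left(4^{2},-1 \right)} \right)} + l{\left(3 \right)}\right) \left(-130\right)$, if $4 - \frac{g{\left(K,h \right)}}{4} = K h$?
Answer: $- \frac{23140}{9} \approx -2571.1$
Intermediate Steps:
$l{\left(A \right)} = \frac{2 A}{-2 + A}$
$g{\left(K,h \right)} = 16 - 4 K h$
$b{\left(L,q \right)} = 12 + \frac{16}{L + q}$ ($b{\left(L,q \right)} = -4 - \left(-16 + 4 \frac{6 - 4}{L + q} \left(-2\right)\right) = -4 - \left(-16 + 4 \frac{2}{L + q} \left(-2\right)\right) = -4 + \left(16 + \frac{16}{L + q}\right) = 12 + \frac{16}{L + q}$)
$\left(b{\left(10,u{\left(4^{2},-1 \right)} \right)} + l{\left(3 \right)}\right) \left(-130\right) = \left(\frac{4 \left(4 + 3 \cdot 10 + 3 \left(-1\right)\right)}{10 - 1} + 2 \cdot 3 \frac{1}{-2 + 3}\right) \left(-130\right) = \left(\frac{4 \left(4 + 30 - 3\right)}{9} + 2 \cdot 3 \cdot 1^{-1}\right) \left(-130\right) = \left(4 \cdot \frac{1}{9} \cdot 31 + 2 \cdot 3 \cdot 1\right) \left(-130\right) = \left(\frac{124}{9} + 6\right) \left(-130\right) = \frac{178}{9} \left(-130\right) = - \frac{23140}{9}$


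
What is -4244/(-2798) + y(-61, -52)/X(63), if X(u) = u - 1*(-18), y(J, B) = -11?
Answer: 156493/113319 ≈ 1.3810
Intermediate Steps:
X(u) = 18 + u (X(u) = u + 18 = 18 + u)
-4244/(-2798) + y(-61, -52)/X(63) = -4244/(-2798) - 11/(18 + 63) = -4244*(-1/2798) - 11/81 = 2122/1399 - 11*1/81 = 2122/1399 - 11/81 = 156493/113319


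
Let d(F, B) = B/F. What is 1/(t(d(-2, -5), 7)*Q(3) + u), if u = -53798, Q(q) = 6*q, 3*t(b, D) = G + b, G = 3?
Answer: -1/53765 ≈ -1.8599e-5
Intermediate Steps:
t(b, D) = 1 + b/3 (t(b, D) = (3 + b)/3 = 1 + b/3)
1/(t(d(-2, -5), 7)*Q(3) + u) = 1/((1 + (-5/(-2))/3)*(6*3) - 53798) = 1/((1 + (-5*(-½))/3)*18 - 53798) = 1/((1 + (⅓)*(5/2))*18 - 53798) = 1/((1 + ⅚)*18 - 53798) = 1/((11/6)*18 - 53798) = 1/(33 - 53798) = 1/(-53765) = -1/53765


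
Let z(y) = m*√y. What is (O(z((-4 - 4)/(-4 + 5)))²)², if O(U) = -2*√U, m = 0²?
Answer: 0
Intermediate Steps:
m = 0
z(y) = 0 (z(y) = 0*√y = 0)
(O(z((-4 - 4)/(-4 + 5)))²)² = ((-2*√0)²)² = ((-2*0)²)² = (0²)² = 0² = 0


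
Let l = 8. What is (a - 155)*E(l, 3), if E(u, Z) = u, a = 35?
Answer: -960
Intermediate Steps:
(a - 155)*E(l, 3) = (35 - 155)*8 = -120*8 = -960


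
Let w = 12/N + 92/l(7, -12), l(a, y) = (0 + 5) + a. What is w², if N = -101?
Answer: 5230369/91809 ≈ 56.970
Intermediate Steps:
l(a, y) = 5 + a
w = 2287/303 (w = 12/(-101) + 92/(5 + 7) = 12*(-1/101) + 92/12 = -12/101 + 92*(1/12) = -12/101 + 23/3 = 2287/303 ≈ 7.5479)
w² = (2287/303)² = 5230369/91809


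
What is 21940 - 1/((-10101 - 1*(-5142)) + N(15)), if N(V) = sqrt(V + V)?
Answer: 179846942633/8197217 + sqrt(30)/24591651 ≈ 21940.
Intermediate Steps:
N(V) = sqrt(2)*sqrt(V) (N(V) = sqrt(2*V) = sqrt(2)*sqrt(V))
21940 - 1/((-10101 - 1*(-5142)) + N(15)) = 21940 - 1/((-10101 - 1*(-5142)) + sqrt(2)*sqrt(15)) = 21940 - 1/((-10101 + 5142) + sqrt(30)) = 21940 - 1/(-4959 + sqrt(30))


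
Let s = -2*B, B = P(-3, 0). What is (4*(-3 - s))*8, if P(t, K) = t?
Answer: -288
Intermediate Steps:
B = -3
s = 6 (s = -2*(-3) = 6)
(4*(-3 - s))*8 = (4*(-3 - 1*6))*8 = (4*(-3 - 6))*8 = (4*(-9))*8 = -36*8 = -288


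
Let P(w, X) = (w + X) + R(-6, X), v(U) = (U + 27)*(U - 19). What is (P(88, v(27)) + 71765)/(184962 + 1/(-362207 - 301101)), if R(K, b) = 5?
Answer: 9590107064/24537354859 ≈ 0.39084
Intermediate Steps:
v(U) = (-19 + U)*(27 + U) (v(U) = (27 + U)*(-19 + U) = (-19 + U)*(27 + U))
P(w, X) = 5 + X + w (P(w, X) = (w + X) + 5 = (X + w) + 5 = 5 + X + w)
(P(88, v(27)) + 71765)/(184962 + 1/(-362207 - 301101)) = ((5 + (-513 + 27**2 + 8*27) + 88) + 71765)/(184962 + 1/(-362207 - 301101)) = ((5 + (-513 + 729 + 216) + 88) + 71765)/(184962 + 1/(-663308)) = ((5 + 432 + 88) + 71765)/(184962 - 1/663308) = (525 + 71765)/(122686774295/663308) = 72290*(663308/122686774295) = 9590107064/24537354859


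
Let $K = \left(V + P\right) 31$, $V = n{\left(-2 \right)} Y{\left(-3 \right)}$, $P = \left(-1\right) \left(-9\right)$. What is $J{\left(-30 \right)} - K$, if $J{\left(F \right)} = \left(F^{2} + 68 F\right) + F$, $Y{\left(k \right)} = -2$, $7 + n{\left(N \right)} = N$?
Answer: $-2007$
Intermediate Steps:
$n{\left(N \right)} = -7 + N$
$P = 9$
$V = 18$ ($V = \left(-7 - 2\right) \left(-2\right) = \left(-9\right) \left(-2\right) = 18$)
$J{\left(F \right)} = F^{2} + 69 F$
$K = 837$ ($K = \left(18 + 9\right) 31 = 27 \cdot 31 = 837$)
$J{\left(-30 \right)} - K = - 30 \left(69 - 30\right) - 837 = \left(-30\right) 39 - 837 = -1170 - 837 = -2007$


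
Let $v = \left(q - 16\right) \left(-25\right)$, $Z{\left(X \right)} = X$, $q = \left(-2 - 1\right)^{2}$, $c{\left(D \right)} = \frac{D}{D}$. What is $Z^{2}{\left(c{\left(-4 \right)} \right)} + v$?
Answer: $176$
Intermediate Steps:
$c{\left(D \right)} = 1$
$q = 9$ ($q = \left(-3\right)^{2} = 9$)
$v = 175$ ($v = \left(9 - 16\right) \left(-25\right) = \left(-7\right) \left(-25\right) = 175$)
$Z^{2}{\left(c{\left(-4 \right)} \right)} + v = 1^{2} + 175 = 1 + 175 = 176$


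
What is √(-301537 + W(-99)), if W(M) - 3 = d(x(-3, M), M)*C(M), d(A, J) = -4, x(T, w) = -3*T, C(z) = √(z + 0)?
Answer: √(-301534 - 12*I*√11) ≈ 0.036 - 549.12*I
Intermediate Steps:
C(z) = √z
W(M) = 3 - 4*√M
√(-301537 + W(-99)) = √(-301537 + (3 - 12*I*√11)) = √(-301534 - 12*I*√11)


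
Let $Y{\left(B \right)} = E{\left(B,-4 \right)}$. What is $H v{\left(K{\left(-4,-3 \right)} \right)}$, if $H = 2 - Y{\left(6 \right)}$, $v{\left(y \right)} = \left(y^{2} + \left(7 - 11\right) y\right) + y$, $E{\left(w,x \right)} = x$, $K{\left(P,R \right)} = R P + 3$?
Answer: $1080$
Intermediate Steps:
$K{\left(P,R \right)} = 3 + P R$ ($K{\left(P,R \right)} = P R + 3 = 3 + P R$)
$v{\left(y \right)} = y^{2} - 3 y$ ($v{\left(y \right)} = \left(y^{2} + \left(7 - 11\right) y\right) + y = \left(y^{2} - 4 y\right) + y = y^{2} - 3 y$)
$Y{\left(B \right)} = -4$
$H = 6$ ($H = 2 - -4 = 2 + 4 = 6$)
$H v{\left(K{\left(-4,-3 \right)} \right)} = 6 \left(3 - -12\right) \left(-3 + \left(3 - -12\right)\right) = 6 \left(3 + 12\right) \left(-3 + \left(3 + 12\right)\right) = 6 \cdot 15 \left(-3 + 15\right) = 6 \cdot 15 \cdot 12 = 6 \cdot 180 = 1080$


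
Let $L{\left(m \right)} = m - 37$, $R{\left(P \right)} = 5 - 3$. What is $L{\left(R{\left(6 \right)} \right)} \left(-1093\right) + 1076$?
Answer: $39331$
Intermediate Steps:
$R{\left(P \right)} = 2$
$L{\left(m \right)} = -37 + m$
$L{\left(R{\left(6 \right)} \right)} \left(-1093\right) + 1076 = \left(-37 + 2\right) \left(-1093\right) + 1076 = \left(-35\right) \left(-1093\right) + 1076 = 38255 + 1076 = 39331$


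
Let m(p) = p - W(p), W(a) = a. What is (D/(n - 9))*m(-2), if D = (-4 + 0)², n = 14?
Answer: 0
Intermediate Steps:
D = 16 (D = (-4)² = 16)
m(p) = 0 (m(p) = p - p = 0)
(D/(n - 9))*m(-2) = (16/(14 - 9))*0 = (16/5)*0 = 0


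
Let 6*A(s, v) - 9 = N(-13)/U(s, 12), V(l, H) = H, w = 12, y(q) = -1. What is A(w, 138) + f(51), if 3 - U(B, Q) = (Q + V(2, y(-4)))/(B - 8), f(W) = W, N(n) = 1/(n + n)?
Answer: 4093/78 ≈ 52.474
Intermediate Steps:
N(n) = 1/(2*n)
U(B, Q) = 3 - (-1 + Q)/(-8 + B) (U(B, Q) = 3 - (Q - 1)/(B - 8) = 3 - (-1 + Q)/(-8 + B))
A(s, v) = 3/2 - (-8 + s)/(156*(-35 + 3*s)) (A(s, v) = 3/2 + (((½)/(-13))/(((-23 - 1*12 + 3*s)/(-8 + s))))/6 = 3/2 + (((½)*(-1/13))/(((-23 - 12 + 3*s)/(-8 + s))))/6 = 3/2 + (-(-8 + s)/(-35 + 3*s)/26)/6 = 3/2 + (-(-8 + s)/(26*(-35 + 3*s)))/6 = 3/2 - (-8 + s)/(156*(-35 + 3*s)))
A(w, 138) + f(51) = (-8182 + 701*12)/(156*(-35 + 3*12)) + 51 = (-8182 + 8412)/(156*(-35 + 36)) + 51 = (1/156)*230/1 + 51 = (1/156)*1*230 + 51 = 115/78 + 51 = 4093/78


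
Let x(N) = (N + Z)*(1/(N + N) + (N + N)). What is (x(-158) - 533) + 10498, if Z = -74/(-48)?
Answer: 450537595/7584 ≈ 59406.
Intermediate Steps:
Z = 37/24 (Z = -74*(-1/48) = 37/24 ≈ 1.5417)
x(N) = (37/24 + N)*(1/(2*N) + 2*N) (x(N) = (N + 37/24)*(1/(N + N) + (N + N)) = (37/24 + N)*(1/(2*N) + 2*N))
(x(-158) - 533) + 10498 = ((1/48)*(37 + 4*(-158)*(6 + 24*(-158)**2 + 37*(-158)))/(-158) - 533) + 10498 = ((1/48)*(-1/158)*(37 + 4*(-158)*(6 + 24*24964 - 5846)) - 533) + 10498 = ((1/48)*(-1/158)*(37 + 4*(-158)*(6 + 599136 - 5846)) - 533) + 10498 = ((1/48)*(-1/158)*(37 + 4*(-158)*593296) - 533) + 10498 = ((1/48)*(-1/158)*(37 - 374963072) - 533) + 10498 = ((1/48)*(-1/158)*(-374963035) - 533) + 10498 = (374963035/7584 - 533) + 10498 = 370920763/7584 + 10498 = 450537595/7584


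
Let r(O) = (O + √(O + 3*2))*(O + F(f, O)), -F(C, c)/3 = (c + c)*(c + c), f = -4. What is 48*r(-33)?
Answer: 20751984 - 1886544*I*√3 ≈ 2.0752e+7 - 3.2676e+6*I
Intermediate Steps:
F(C, c) = -12*c² (F(C, c) = -3*(c + c)*(c + c) = -3*2*c*2*c = -12*c²)
r(O) = (O + √(6 + O))*(O - 12*O²) (r(O) = (O + √(O + 3*2))*(O - 12*O²) = (O + √(O + 6))*(O - 12*O²) = (O + √(6 + O))*(O - 12*O²))
48*r(-33) = 48*(-33*(-33 + √(6 - 33) - 12*(-33)² - 12*(-33)*√(6 - 33))) = 48*(-33*(-33 + √(-27) - 12*1089 - 12*(-33)*√(-27))) = 48*(-33*(-33 + 3*I*√3 - 13068 - 12*(-33)*3*I*√3)) = 48*(-33*(-33 + 3*I*√3 - 13068 + 1188*I*√3)) = 48*(-33*(-13101 + 1191*I*√3)) = 48*(432333 - 39303*I*√3) = 20751984 - 1886544*I*√3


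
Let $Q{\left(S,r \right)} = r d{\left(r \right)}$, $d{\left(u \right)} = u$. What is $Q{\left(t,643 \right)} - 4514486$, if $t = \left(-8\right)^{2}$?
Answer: $-4101037$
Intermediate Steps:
$t = 64$
$Q{\left(S,r \right)} = r^{2}$ ($Q{\left(S,r \right)} = r r = r^{2}$)
$Q{\left(t,643 \right)} - 4514486 = 643^{2} - 4514486 = 413449 - 4514486 = -4101037$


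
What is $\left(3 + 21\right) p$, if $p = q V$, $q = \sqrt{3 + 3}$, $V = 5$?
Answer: $120 \sqrt{6} \approx 293.94$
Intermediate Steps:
$q = \sqrt{6} \approx 2.4495$
$p = 5 \sqrt{6}$ ($p = \sqrt{6} \cdot 5 = 5 \sqrt{6} \approx 12.247$)
$\left(3 + 21\right) p = \left(3 + 21\right) 5 \sqrt{6} = 24 \cdot 5 \sqrt{6} = 120 \sqrt{6}$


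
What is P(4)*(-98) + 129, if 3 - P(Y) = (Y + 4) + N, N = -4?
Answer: 227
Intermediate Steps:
P(Y) = 3 - Y (P(Y) = 3 - ((Y + 4) - 4) = 3 - ((4 + Y) - 4) = 3 - Y)
P(4)*(-98) + 129 = (3 - 1*4)*(-98) + 129 = (3 - 4)*(-98) + 129 = -1*(-98) + 129 = 98 + 129 = 227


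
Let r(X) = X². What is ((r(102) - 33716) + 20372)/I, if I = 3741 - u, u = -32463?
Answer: -35/431 ≈ -0.081206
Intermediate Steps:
I = 36204 (I = 3741 - 1*(-32463) = 3741 + 32463 = 36204)
((r(102) - 33716) + 20372)/I = ((102² - 33716) + 20372)/36204 = ((10404 - 33716) + 20372)*(1/36204) = (-23312 + 20372)*(1/36204) = -2940*1/36204 = -35/431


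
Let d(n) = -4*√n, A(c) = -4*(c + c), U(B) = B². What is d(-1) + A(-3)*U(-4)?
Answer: 384 - 4*I ≈ 384.0 - 4.0*I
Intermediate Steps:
A(c) = -8*c
d(-1) + A(-3)*U(-4) = -4*I - 8*(-3)*(-4)² = -4*I + 24*16 = -4*I + 384 = 384 - 4*I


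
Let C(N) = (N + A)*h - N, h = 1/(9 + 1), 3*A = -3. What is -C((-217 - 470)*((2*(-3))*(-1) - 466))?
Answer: 2844181/10 ≈ 2.8442e+5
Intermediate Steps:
A = -1 (A = (1/3)*(-3) = -1)
h = 1/10 ≈ 0.10000
C(N) = -1/10 - 9*N/10 (C(N) = (N - 1)*(1/10) - N = (-1 + N)*(1/10) - N = (-1/10 + N/10) - N = -1/10 - 9*N/10)
-C((-217 - 470)*((2*(-3))*(-1) - 466)) = -(-1/10 - 9*(-217 - 470)*((2*(-3))*(-1) - 466)/10) = -(-1/10 - (-6183)*(-6*(-1) - 466)/10) = -(-1/10 - (-6183)*(6 - 466)/10) = -(-1/10 - (-6183)*(-460)/10) = -(-1/10 - 9/10*316020) = -(-1/10 - 284418) = -1*(-2844181/10) = 2844181/10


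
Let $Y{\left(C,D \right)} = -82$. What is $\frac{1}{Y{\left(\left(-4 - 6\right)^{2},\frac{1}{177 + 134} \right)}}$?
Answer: $- \frac{1}{82} \approx -0.012195$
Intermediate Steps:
$\frac{1}{Y{\left(\left(-4 - 6\right)^{2},\frac{1}{177 + 134} \right)}} = \frac{1}{-82} = - \frac{1}{82}$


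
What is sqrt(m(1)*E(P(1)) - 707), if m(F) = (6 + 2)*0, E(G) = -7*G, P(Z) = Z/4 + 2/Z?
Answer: I*sqrt(707) ≈ 26.589*I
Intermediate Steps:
P(Z) = 2/Z + Z/4 (P(Z) = Z*(1/4) + 2/Z = Z/4 + 2/Z = 2/Z + Z/4)
m(F) = 0 (m(F) = 8*0 = 0)
sqrt(m(1)*E(P(1)) - 707) = sqrt(0*(-7*(2/1 + (1/4)*1)) - 707) = sqrt(0*(-7*(2*1 + 1/4)) - 707) = sqrt(0*(-7*(2 + 1/4)) - 707) = sqrt(0*(-7*9/4) - 707) = sqrt(0*(-63/4) - 707) = sqrt(0 - 707) = sqrt(-707) = I*sqrt(707)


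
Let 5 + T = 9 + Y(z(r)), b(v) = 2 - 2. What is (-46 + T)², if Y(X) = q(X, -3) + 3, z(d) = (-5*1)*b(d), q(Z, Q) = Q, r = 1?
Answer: 1764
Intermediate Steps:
b(v) = 0
z(d) = 0 (z(d) = -5*1*0 = -5*0 = 0)
Y(X) = 0 (Y(X) = -3 + 3 = 0)
T = 4 (T = -5 + (9 + 0) = -5 + 9 = 4)
(-46 + T)² = (-46 + 4)² = (-42)² = 1764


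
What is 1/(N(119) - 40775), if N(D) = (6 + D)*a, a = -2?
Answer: -1/41025 ≈ -2.4375e-5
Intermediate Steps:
N(D) = -12 - 2*D (N(D) = (6 + D)*(-2) = -12 - 2*D)
1/(N(119) - 40775) = 1/((-12 - 2*119) - 40775) = 1/((-12 - 238) - 40775) = 1/(-250 - 40775) = 1/(-41025) = -1/41025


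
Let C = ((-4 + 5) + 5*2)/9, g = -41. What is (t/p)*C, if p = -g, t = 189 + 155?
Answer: 3784/369 ≈ 10.255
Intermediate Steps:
t = 344
p = 41 (p = -1*(-41) = 41)
C = 11/9 (C = (1 + 10)*(1/9) = 11*(1/9) = 11/9 ≈ 1.2222)
(t/p)*C = (344/41)*(11/9) = 3784/369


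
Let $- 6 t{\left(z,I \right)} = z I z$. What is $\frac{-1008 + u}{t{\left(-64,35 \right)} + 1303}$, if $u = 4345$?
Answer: $- \frac{10011}{67771} \approx -0.14772$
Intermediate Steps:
$t{\left(z,I \right)} = - \frac{I z^{2}}{6}$ ($t{\left(z,I \right)} = - \frac{z I z}{6} = - \frac{I z z}{6} = - \frac{I z^{2}}{6}$)
$\frac{-1008 + u}{t{\left(-64,35 \right)} + 1303} = \frac{-1008 + 4345}{\left(- \frac{1}{6}\right) 35 \left(-64\right)^{2} + 1303} = \frac{3337}{\left(- \frac{1}{6}\right) 35 \cdot 4096 + 1303} = \frac{3337}{- \frac{71680}{3} + 1303} = \frac{3337}{- \frac{67771}{3}} = 3337 \left(- \frac{3}{67771}\right) = - \frac{10011}{67771}$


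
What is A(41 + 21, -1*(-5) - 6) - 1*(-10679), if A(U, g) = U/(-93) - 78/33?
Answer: 352307/33 ≈ 10676.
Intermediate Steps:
A(U, g) = -26/11 - U/93 (A(U, g) = U*(-1/93) - 78*1/33 = -U/93 - 26/11 = -26/11 - U/93)
A(41 + 21, -1*(-5) - 6) - 1*(-10679) = (-26/11 - (41 + 21)/93) - 1*(-10679) = (-26/11 - 1/93*62) + 10679 = (-26/11 - ⅔) + 10679 = -100/33 + 10679 = 352307/33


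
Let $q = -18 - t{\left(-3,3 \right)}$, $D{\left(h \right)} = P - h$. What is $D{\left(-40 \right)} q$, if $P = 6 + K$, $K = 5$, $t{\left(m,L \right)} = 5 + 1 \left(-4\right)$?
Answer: $-969$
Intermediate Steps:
$t{\left(m,L \right)} = 1$ ($t{\left(m,L \right)} = 5 - 4 = 1$)
$P = 11$ ($P = 6 + 5 = 11$)
$D{\left(h \right)} = 11 - h$
$q = -19$ ($q = -18 - 1 = -19$)
$D{\left(-40 \right)} q = \left(11 - -40\right) \left(-19\right) = \left(11 + 40\right) \left(-19\right) = 51 \left(-19\right) = -969$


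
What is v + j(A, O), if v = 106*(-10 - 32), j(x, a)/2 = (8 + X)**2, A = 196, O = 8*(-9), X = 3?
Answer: -4210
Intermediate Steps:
O = -72
j(x, a) = 242 (j(x, a) = 2*(8 + 3)**2 = 2*11**2 = 2*121 = 242)
v = -4452 (v = 106*(-42) = -4452)
v + j(A, O) = -4452 + 242 = -4210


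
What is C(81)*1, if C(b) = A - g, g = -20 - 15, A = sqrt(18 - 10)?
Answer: 35 + 2*sqrt(2) ≈ 37.828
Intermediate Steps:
A = 2*sqrt(2) (A = sqrt(8) = 2*sqrt(2) ≈ 2.8284)
g = -35
C(b) = 35 + 2*sqrt(2) (C(b) = 2*sqrt(2) - 1*(-35) = 2*sqrt(2) + 35 = 35 + 2*sqrt(2))
C(81)*1 = (35 + 2*sqrt(2))*1 = 35 + 2*sqrt(2)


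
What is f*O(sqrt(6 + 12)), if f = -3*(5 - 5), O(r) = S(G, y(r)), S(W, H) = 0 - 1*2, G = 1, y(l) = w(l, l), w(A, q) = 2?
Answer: 0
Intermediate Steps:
y(l) = 2
S(W, H) = -2 (S(W, H) = 0 - 2 = -2)
O(r) = -2
f = 0 (f = -3*0 = 0)
f*O(sqrt(6 + 12)) = 0*(-2) = 0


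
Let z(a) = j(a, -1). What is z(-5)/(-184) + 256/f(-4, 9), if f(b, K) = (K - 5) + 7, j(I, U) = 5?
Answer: 47049/2024 ≈ 23.246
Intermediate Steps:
z(a) = 5
f(b, K) = 2 + K (f(b, K) = (-5 + K) + 7 = 2 + K)
z(-5)/(-184) + 256/f(-4, 9) = 5/(-184) + 256/(2 + 9) = 5*(-1/184) + 256/11 = -5/184 + 256*(1/11) = -5/184 + 256/11 = 47049/2024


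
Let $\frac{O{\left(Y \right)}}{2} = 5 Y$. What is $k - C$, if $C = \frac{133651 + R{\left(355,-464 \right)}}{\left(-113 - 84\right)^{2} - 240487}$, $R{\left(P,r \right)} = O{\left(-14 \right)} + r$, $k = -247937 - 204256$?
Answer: $- \frac{30399082269}{67226} \approx -4.5219 \cdot 10^{5}$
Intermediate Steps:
$O{\left(Y \right)} = 10 Y$ ($O{\left(Y \right)} = 2 \cdot 5 Y = 10 Y$)
$k = -452193$ ($k = -247937 - 204256 = -452193$)
$R{\left(P,r \right)} = -140 + r$ ($R{\left(P,r \right)} = 10 \left(-14\right) + r = -140 + r$)
$C = - \frac{44349}{67226}$ ($C = \frac{133651 - 604}{\left(-113 - 84\right)^{2} - 240487} = \frac{133651 - 604}{\left(-197\right)^{2} - 240487} = \frac{133047}{38809 - 240487} = \frac{133047}{-201678} = 133047 \left(- \frac{1}{201678}\right) = - \frac{44349}{67226} \approx -0.6597$)
$k - C = -452193 - - \frac{44349}{67226} = -452193 + \frac{44349}{67226} = - \frac{30399082269}{67226}$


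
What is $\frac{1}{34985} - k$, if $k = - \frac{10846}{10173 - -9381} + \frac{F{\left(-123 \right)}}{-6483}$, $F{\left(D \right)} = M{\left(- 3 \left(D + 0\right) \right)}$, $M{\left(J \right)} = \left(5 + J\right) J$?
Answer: $\frac{16144921913242}{739166473545} \approx 21.842$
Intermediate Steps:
$M{\left(J \right)} = J \left(5 + J\right)$
$F{\left(D \right)} = - 3 D \left(5 - 3 D\right)$ ($F{\left(D \right)} = - 3 \left(D + 0\right) \left(5 - 3 \left(D + 0\right)\right) = - 3 D \left(5 - 3 D\right)$)
$k = - \frac{461480657}{21128097}$ ($k = - \frac{10846}{10173 - -9381} + \frac{3 \left(-123\right) \left(-5 + 3 \left(-123\right)\right)}{-6483} = - \frac{10846}{10173 + 9381} + 3 \left(-123\right) \left(-5 - 369\right) \left(- \frac{1}{6483}\right) = - \frac{10846}{19554} + 3 \left(-123\right) \left(-374\right) \left(- \frac{1}{6483}\right) = \left(-10846\right) \frac{1}{19554} + 138006 \left(- \frac{1}{6483}\right) = - \frac{5423}{9777} - \frac{46002}{2161} = - \frac{461480657}{21128097} \approx -21.842$)
$\frac{1}{34985} - k = \frac{1}{34985} - - \frac{461480657}{21128097} = \frac{1}{34985} + \frac{461480657}{21128097} = \frac{16144921913242}{739166473545}$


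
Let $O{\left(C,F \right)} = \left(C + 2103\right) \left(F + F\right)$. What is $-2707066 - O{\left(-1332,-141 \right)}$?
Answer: $-2489644$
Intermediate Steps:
$O{\left(C,F \right)} = 2 F \left(2103 + C\right)$ ($O{\left(C,F \right)} = \left(2103 + C\right) 2 F = 2 F \left(2103 + C\right)$)
$-2707066 - O{\left(-1332,-141 \right)} = -2707066 - 2 \left(-141\right) \left(2103 - 1332\right) = -2707066 - 2 \left(-141\right) 771 = -2707066 - -217422 = -2707066 + 217422 = -2489644$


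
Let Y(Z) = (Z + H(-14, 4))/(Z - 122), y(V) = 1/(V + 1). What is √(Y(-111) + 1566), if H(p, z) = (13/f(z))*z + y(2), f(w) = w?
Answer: √765353973/699 ≈ 39.578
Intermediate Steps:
y(V) = 1/(1 + V)
H(p, z) = 40/3 (H(p, z) = (13/z)*z + 1/(1 + 2) = 13 + 1/3 = 13 + ⅓ = 40/3)
Y(Z) = (40/3 + Z)/(-122 + Z) (Y(Z) = (Z + 40/3)/(Z - 122) = (40/3 + Z)/(-122 + Z))
√(Y(-111) + 1566) = √((40/3 - 111)/(-122 - 111) + 1566) = √(-293/3/(-233) + 1566) = √(-1/233*(-293/3) + 1566) = √(293/699 + 1566) = √(1094927/699) = √765353973/699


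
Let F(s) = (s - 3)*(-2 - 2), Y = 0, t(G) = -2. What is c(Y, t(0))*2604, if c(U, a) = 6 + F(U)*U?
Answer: 15624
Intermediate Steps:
F(s) = 12 - 4*s (F(s) = (-3 + s)*(-4) = 12 - 4*s)
c(U, a) = 6 + U*(12 - 4*U) (c(U, a) = 6 + (12 - 4*U)*U = 6 + U*(12 - 4*U))
c(Y, t(0))*2604 = (6 - 4*0*(-3 + 0))*2604 = (6 - 4*0*(-3))*2604 = (6 + 0)*2604 = 6*2604 = 15624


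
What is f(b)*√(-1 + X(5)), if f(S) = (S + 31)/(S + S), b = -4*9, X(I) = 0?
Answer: 5*I/72 ≈ 0.069444*I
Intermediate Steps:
b = -36
f(S) = (31 + S)/(2*S) (f(S) = (31 + S)/((2*S)) = (31 + S)*(1/(2*S)) = (31 + S)/(2*S))
f(b)*√(-1 + X(5)) = ((½)*(31 - 36)/(-36))*√(-1 + 0) = ((½)*(-1/36)*(-5))*√(-1) = 5*I/72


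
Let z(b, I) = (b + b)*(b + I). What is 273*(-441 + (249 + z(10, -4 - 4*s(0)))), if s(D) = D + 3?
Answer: -85176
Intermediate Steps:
s(D) = 3 + D
z(b, I) = 2*b*(I + b) (z(b, I) = (2*b)*(I + b) = 2*b*(I + b))
273*(-441 + (249 + z(10, -4 - 4*s(0)))) = 273*(-441 + (249 + 2*10*((-4 - 4*(3 + 0)) + 10))) = 273*(-441 + (249 + 2*10*((-4 - 4*3) + 10))) = 273*(-441 + (249 + 2*10*((-4 - 12) + 10))) = 273*(-441 + (249 + 2*10*(-16 + 10))) = 273*(-441 + (249 + 2*10*(-6))) = 273*(-441 + (249 - 120)) = 273*(-441 + 129) = 273*(-312) = -85176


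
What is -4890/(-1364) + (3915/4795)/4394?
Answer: 2575846869/718460743 ≈ 3.5852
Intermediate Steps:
-4890/(-1364) + (3915/4795)/4394 = -4890*(-1/1364) + (3915*(1/4795))*(1/4394) = 2445/682 + (783/959)*(1/4394) = 2445/682 + 783/4213846 = 2575846869/718460743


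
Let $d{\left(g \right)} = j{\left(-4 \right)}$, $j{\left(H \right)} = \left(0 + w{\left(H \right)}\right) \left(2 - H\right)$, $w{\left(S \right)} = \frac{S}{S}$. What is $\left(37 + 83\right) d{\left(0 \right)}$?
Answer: $720$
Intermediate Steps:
$w{\left(S \right)} = 1$
$j{\left(H \right)} = 2 - H$ ($j{\left(H \right)} = \left(0 + 1\right) \left(2 - H\right) = 1 \left(2 - H\right) = 2 - H$)
$d{\left(g \right)} = 6$ ($d{\left(g \right)} = 2 - -4 = 2 + 4 = 6$)
$\left(37 + 83\right) d{\left(0 \right)} = \left(37 + 83\right) 6 = 120 \cdot 6 = 720$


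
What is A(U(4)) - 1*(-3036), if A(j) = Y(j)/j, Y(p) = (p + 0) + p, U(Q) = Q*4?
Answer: 3038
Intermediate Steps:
U(Q) = 4*Q
Y(p) = 2*p (Y(p) = p + p = 2*p)
A(j) = 2 (A(j) = (2*j)/j = 2)
A(U(4)) - 1*(-3036) = 2 - 1*(-3036) = 2 + 3036 = 3038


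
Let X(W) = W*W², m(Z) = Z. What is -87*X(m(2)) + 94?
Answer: -602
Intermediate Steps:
X(W) = W³
-87*X(m(2)) + 94 = -87*2³ + 94 = -87*8 + 94 = -696 + 94 = -602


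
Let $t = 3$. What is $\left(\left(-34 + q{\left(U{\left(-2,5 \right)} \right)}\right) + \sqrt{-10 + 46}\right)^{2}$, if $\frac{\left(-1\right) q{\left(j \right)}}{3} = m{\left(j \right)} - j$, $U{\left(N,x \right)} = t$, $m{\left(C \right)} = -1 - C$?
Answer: $49$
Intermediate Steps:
$U{\left(N,x \right)} = 3$
$q{\left(j \right)} = 3 + 6 j$ ($q{\left(j \right)} = - 3 \left(\left(-1 - j\right) - j\right) = - 3 \left(-1 - 2 j\right) = 3 + 6 j$)
$\left(\left(-34 + q{\left(U{\left(-2,5 \right)} \right)}\right) + \sqrt{-10 + 46}\right)^{2} = \left(\left(-34 + \left(3 + 6 \cdot 3\right)\right) + \sqrt{-10 + 46}\right)^{2} = \left(\left(-34 + \left(3 + 18\right)\right) + \sqrt{36}\right)^{2} = \left(\left(-34 + 21\right) + 6\right)^{2} = \left(-13 + 6\right)^{2} = \left(-7\right)^{2} = 49$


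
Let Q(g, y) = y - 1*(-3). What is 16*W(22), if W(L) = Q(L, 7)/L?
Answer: 80/11 ≈ 7.2727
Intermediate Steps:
Q(g, y) = 3 + y (Q(g, y) = y + 3 = 3 + y)
W(L) = 10/L (W(L) = (3 + 7)/L = 10/L)
16*W(22) = 16*(10/22) = 16*(10*(1/22)) = 16*(5/11) = 80/11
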